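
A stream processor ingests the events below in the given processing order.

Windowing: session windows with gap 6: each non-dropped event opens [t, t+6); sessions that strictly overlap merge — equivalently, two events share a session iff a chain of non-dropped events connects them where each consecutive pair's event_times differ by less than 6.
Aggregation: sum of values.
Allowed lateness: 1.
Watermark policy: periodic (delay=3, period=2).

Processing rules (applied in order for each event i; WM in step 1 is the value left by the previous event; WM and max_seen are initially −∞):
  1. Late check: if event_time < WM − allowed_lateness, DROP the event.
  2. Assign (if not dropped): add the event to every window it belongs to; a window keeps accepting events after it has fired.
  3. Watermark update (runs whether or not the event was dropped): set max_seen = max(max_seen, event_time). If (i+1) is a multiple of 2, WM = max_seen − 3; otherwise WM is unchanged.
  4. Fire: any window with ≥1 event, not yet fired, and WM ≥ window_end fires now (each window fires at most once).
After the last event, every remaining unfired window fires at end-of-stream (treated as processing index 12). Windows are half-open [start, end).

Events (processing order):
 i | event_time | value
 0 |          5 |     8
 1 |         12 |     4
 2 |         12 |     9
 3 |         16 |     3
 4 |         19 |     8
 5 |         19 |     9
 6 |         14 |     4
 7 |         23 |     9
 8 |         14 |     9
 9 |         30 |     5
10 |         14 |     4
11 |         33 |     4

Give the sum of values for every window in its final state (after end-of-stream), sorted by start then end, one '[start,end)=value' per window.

i=0 t=5 v=8: → [5,11); WM=−∞
i=1 t=12 v=4: → [12,18); WM=9
i=2 t=12 v=9: → [12,18); WM=9
i=3 t=16 v=3: → [12,22); WM=13
i=4 t=19 v=8: → [12,25); WM=13
i=5 t=19 v=9: → [12,25); WM=16
i=6 t=14 v=4: DROP (t<16-1); WM=16
i=7 t=23 v=9: → [12,29); WM=20
i=8 t=14 v=9: DROP (t<20-1); WM=20
i=9 t=30 v=5: → [30,36); WM=27
i=10 t=14 v=4: DROP (t<27-1); WM=27
i=11 t=33 v=4: → [30,39); WM=30

[5,11)=8 [12,29)=42 [30,39)=9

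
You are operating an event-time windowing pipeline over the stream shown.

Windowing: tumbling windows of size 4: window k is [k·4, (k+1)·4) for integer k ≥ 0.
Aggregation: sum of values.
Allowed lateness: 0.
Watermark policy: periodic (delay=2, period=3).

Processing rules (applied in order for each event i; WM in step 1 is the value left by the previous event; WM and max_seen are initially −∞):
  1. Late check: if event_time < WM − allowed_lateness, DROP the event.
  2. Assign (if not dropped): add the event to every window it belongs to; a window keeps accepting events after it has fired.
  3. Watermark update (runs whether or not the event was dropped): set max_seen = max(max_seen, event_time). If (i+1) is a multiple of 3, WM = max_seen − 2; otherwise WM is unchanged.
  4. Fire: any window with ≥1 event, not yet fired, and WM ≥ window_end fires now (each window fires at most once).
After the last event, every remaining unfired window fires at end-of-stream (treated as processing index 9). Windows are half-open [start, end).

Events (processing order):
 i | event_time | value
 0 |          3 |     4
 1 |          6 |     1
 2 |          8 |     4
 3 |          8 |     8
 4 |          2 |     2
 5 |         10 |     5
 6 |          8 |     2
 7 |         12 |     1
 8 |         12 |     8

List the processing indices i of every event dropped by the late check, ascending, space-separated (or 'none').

i=0 t=3 v=4: → [0,4); WM=−∞
i=1 t=6 v=1: → [4,8); WM=−∞
i=2 t=8 v=4: → [8,12); WM=6; [0,4) fires=4
i=3 t=8 v=8: → [8,12); WM=6
i=4 t=2 v=2: DROP (t<6-0); WM=6
i=5 t=10 v=5: → [8,12); WM=8; [4,8) fires=1
i=6 t=8 v=2: → [8,12); WM=8
i=7 t=12 v=1: → [12,16); WM=8
i=8 t=12 v=8: → [12,16); WM=10

4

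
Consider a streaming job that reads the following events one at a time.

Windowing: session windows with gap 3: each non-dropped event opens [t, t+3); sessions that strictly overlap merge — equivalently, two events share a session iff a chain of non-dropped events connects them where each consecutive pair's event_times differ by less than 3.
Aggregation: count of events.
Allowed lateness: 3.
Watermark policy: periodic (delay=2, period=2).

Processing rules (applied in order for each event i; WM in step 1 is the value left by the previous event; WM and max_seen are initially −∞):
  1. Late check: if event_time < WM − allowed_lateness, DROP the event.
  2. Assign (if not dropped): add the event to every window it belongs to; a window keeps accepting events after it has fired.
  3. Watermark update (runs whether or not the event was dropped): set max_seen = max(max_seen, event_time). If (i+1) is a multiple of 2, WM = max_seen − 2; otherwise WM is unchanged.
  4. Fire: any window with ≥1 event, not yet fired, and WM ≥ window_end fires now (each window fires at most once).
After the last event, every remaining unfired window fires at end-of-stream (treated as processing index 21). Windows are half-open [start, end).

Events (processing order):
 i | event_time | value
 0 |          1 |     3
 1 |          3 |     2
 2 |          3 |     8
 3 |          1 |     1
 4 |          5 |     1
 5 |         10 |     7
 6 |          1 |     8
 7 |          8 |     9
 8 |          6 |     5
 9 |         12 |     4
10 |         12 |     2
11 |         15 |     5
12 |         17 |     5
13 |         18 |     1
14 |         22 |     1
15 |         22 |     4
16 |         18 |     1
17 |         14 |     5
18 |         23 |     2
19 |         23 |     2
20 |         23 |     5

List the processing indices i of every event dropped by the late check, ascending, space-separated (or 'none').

i=0 t=1 v=3: → [1,4); WM=−∞
i=1 t=3 v=2: → [1,6); WM=1
i=2 t=3 v=8: → [1,6); WM=1
i=3 t=1 v=1: → [1,6); WM=1
i=4 t=5 v=1: → [1,8); WM=1
i=5 t=10 v=7: → [10,13); WM=8
i=6 t=1 v=8: DROP (t<8-3); WM=8
i=7 t=8 v=9: → [8,13); WM=8
i=8 t=6 v=5: → [1,13); WM=8
i=9 t=12 v=4: → [1,15); WM=10
i=10 t=12 v=2: → [1,15); WM=10
i=11 t=15 v=5: → [15,18); WM=13
i=12 t=17 v=5: → [15,20); WM=13
i=13 t=18 v=1: → [15,21); WM=16
i=14 t=22 v=1: → [22,25); WM=16
i=15 t=22 v=4: → [22,25); WM=20
i=16 t=18 v=1: → [15,21); WM=20
i=17 t=14 v=5: DROP (t<20-3); WM=20
i=18 t=23 v=2: → [22,26); WM=20
i=19 t=23 v=2: → [22,26); WM=21
i=20 t=23 v=5: → [22,26); WM=21

6 17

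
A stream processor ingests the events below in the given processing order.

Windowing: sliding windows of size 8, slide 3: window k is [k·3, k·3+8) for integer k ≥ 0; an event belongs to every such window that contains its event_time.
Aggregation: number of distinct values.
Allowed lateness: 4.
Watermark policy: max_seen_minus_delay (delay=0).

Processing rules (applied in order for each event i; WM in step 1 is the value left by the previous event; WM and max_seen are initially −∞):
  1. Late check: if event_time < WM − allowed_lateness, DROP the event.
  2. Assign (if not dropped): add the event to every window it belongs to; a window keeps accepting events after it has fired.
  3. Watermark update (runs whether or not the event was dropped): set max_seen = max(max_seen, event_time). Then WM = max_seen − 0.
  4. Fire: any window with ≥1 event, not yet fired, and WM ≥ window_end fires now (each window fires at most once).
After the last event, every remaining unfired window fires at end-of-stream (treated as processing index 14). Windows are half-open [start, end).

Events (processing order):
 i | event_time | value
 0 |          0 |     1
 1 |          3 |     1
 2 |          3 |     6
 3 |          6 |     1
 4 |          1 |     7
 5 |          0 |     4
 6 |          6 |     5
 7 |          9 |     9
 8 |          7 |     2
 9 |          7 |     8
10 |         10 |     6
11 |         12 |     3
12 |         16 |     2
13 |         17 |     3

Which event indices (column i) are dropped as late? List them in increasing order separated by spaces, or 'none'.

i=0 t=0 v=1: → [0,8); WM=0
i=1 t=3 v=1: → [3,11),[0,8); WM=3
i=2 t=3 v=6: → [3,11),[0,8); WM=3
i=3 t=6 v=1: → [6,14),[3,11),[0,8); WM=6
i=4 t=1 v=7: DROP (t<6-4); WM=6
i=5 t=0 v=4: DROP (t<6-4); WM=6
i=6 t=6 v=5: → [6,14),[3,11),[0,8); WM=6
i=7 t=9 v=9: → [9,17),[6,14),[3,11); WM=9; [0,8) fires=3
i=8 t=7 v=2: → [6,14),[3,11),[0,8); WM=9
i=9 t=7 v=8: → [6,14),[3,11),[0,8); WM=9
i=10 t=10 v=6: → [9,17),[6,14),[3,11); WM=10
i=11 t=12 v=3: → [12,20),[9,17),[6,14); WM=12; [3,11) fires=6
i=12 t=16 v=2: → [15,23),[12,20),[9,17); WM=16; [6,14) fires=7
i=13 t=17 v=3: → [15,23),[12,20); WM=17; [9,17) fires=4

4 5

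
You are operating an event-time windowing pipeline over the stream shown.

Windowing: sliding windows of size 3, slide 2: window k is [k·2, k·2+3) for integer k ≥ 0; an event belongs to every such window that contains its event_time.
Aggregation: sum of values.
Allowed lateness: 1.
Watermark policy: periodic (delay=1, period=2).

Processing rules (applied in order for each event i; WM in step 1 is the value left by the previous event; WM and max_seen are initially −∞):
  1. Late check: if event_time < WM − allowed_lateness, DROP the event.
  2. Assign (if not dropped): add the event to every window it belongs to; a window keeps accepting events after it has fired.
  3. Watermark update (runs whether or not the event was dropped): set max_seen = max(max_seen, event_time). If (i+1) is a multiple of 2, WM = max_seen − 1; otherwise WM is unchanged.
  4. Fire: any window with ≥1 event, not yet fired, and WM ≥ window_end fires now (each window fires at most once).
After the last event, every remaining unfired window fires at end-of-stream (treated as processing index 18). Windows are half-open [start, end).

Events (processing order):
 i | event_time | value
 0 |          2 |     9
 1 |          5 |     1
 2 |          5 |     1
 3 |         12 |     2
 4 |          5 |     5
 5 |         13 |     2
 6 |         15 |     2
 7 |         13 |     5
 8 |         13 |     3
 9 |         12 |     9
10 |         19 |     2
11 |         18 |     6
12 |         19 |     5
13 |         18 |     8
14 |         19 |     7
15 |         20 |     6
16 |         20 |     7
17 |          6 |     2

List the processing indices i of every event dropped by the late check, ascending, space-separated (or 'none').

4 9 17

i=0 t=2 v=9: → [2,5),[0,3); WM=−∞
i=1 t=5 v=1: → [4,7); WM=4; [0,3) fires=9
i=2 t=5 v=1: → [4,7); WM=4
i=3 t=12 v=2: → [12,15),[10,13); WM=11; [2,5) fires=9 [4,7) fires=2
i=4 t=5 v=5: DROP (t<11-1); WM=11
i=5 t=13 v=2: → [12,15); WM=12
i=6 t=15 v=2: → [14,17); WM=12
i=7 t=13 v=5: → [12,15); WM=14; [10,13) fires=2
i=8 t=13 v=3: → [12,15); WM=14
i=9 t=12 v=9: DROP (t<14-1); WM=14
i=10 t=19 v=2: → [18,21); WM=14
i=11 t=18 v=6: → [18,21),[16,19); WM=18; [12,15) fires=12 [14,17) fires=2
i=12 t=19 v=5: → [18,21); WM=18
i=13 t=18 v=8: → [18,21),[16,19); WM=18
i=14 t=19 v=7: → [18,21); WM=18
i=15 t=20 v=6: → [20,23),[18,21); WM=19; [16,19) fires=14
i=16 t=20 v=7: → [20,23),[18,21); WM=19
i=17 t=6 v=2: DROP (t<19-1); WM=19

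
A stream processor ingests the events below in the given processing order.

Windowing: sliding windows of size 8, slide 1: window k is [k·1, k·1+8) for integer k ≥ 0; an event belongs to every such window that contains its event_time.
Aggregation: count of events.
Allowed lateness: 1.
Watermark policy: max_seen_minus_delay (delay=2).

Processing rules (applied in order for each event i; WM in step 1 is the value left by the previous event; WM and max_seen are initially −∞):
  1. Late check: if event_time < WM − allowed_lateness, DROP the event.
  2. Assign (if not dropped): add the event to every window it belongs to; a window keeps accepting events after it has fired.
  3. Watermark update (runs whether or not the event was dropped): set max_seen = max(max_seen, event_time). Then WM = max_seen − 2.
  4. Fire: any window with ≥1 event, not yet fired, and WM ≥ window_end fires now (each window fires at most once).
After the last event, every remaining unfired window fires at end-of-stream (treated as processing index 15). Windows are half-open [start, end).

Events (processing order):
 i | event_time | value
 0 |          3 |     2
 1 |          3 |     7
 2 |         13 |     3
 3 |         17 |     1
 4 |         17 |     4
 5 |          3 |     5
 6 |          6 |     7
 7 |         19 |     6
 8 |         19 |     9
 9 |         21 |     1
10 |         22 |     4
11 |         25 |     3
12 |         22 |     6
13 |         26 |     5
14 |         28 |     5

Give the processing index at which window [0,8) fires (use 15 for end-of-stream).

2

i=0 t=3 v=2: → [3,11),[2,10),[1,9),[0,8); WM=1
i=1 t=3 v=7: → [3,11),[2,10),[1,9),[0,8); WM=1
i=2 t=13 v=3: → [13,21),[12,20),[11,19),[10,18),[9,17),[8,16),[7,15),[6,14); WM=11; [0,8) fires=2 [1,9) fires=2 [2,10) fires=2 [3,11) fires=2
i=3 t=17 v=1: → [17,25),[16,24),[15,23),[14,22),[13,21),[12,20),[11,19),[10,18); WM=15; [6,14) fires=1 [7,15) fires=1
i=4 t=17 v=4: → [17,25),[16,24),[15,23),[14,22),[13,21),[12,20),[11,19),[10,18); WM=15
i=5 t=3 v=5: DROP (t<15-1); WM=15
i=6 t=6 v=7: DROP (t<15-1); WM=15
i=7 t=19 v=6: → [19,27),[18,26),[17,25),[16,24),[15,23),[14,22),[13,21),[12,20); WM=17; [8,16) fires=1 [9,17) fires=1
i=8 t=19 v=9: → [19,27),[18,26),[17,25),[16,24),[15,23),[14,22),[13,21),[12,20); WM=17
i=9 t=21 v=1: → [21,29),[20,28),[19,27),[18,26),[17,25),[16,24),[15,23),[14,22); WM=19; [10,18) fires=3 [11,19) fires=3
i=10 t=22 v=4: → [22,30),[21,29),[20,28),[19,27),[18,26),[17,25),[16,24),[15,23); WM=20; [12,20) fires=5
i=11 t=25 v=3: → [25,33),[24,32),[23,31),[22,30),[21,29),[20,28),[19,27),[18,26); WM=23; [13,21) fires=5 [14,22) fires=5 [15,23) fires=6
i=12 t=22 v=6: → [22,30),[21,29),[20,28),[19,27),[18,26),[17,25),[16,24),[15,23); WM=23
i=13 t=26 v=5: → [26,34),[25,33),[24,32),[23,31),[22,30),[21,29),[20,28),[19,27); WM=24; [16,24) fires=7
i=14 t=28 v=5: → [28,36),[27,35),[26,34),[25,33),[24,32),[23,31),[22,30),[21,29); WM=26; [17,25) fires=7 [18,26) fires=6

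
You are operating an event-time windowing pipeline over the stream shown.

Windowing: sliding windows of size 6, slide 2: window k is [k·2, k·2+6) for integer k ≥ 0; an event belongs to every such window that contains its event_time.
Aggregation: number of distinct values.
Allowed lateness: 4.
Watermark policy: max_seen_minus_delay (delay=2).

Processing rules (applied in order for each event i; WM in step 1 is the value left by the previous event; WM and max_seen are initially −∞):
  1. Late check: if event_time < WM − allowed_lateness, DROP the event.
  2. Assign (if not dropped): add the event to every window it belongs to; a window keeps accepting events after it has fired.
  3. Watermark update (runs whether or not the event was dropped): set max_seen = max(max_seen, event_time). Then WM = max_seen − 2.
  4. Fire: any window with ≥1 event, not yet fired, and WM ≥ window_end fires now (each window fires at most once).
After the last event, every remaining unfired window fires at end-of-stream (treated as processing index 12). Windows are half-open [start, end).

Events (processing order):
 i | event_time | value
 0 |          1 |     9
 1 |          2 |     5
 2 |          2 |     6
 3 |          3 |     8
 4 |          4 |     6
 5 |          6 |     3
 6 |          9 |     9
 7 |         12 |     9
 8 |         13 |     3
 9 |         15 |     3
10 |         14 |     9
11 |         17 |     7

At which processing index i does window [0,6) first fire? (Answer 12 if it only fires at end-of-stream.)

i=0 t=1 v=9: → [0,6); WM=-1
i=1 t=2 v=5: → [2,8),[0,6); WM=0
i=2 t=2 v=6: → [2,8),[0,6); WM=0
i=3 t=3 v=8: → [2,8),[0,6); WM=1
i=4 t=4 v=6: → [4,10),[2,8),[0,6); WM=2
i=5 t=6 v=3: → [6,12),[4,10),[2,8); WM=4
i=6 t=9 v=9: → [8,14),[6,12),[4,10); WM=7; [0,6) fires=4
i=7 t=12 v=9: → [12,18),[10,16),[8,14); WM=10; [2,8) fires=4 [4,10) fires=3
i=8 t=13 v=3: → [12,18),[10,16),[8,14); WM=11
i=9 t=15 v=3: → [14,20),[12,18),[10,16); WM=13; [6,12) fires=2
i=10 t=14 v=9: → [14,20),[12,18),[10,16); WM=13
i=11 t=17 v=7: → [16,22),[14,20),[12,18); WM=15; [8,14) fires=2

6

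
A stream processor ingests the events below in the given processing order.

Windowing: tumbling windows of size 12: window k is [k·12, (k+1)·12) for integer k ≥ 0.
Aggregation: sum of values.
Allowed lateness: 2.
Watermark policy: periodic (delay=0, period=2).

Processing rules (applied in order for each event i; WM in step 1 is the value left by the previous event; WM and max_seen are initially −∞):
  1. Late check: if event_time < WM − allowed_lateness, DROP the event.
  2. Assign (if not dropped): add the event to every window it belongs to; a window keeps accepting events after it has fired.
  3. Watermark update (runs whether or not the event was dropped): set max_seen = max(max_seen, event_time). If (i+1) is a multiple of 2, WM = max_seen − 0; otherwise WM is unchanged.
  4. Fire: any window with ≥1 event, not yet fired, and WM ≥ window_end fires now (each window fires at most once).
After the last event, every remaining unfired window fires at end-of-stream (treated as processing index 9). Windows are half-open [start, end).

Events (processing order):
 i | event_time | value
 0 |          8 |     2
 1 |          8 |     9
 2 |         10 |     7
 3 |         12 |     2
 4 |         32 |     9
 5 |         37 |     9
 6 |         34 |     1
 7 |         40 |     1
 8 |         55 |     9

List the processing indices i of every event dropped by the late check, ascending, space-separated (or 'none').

6

i=0 t=8 v=2: → [0,12); WM=−∞
i=1 t=8 v=9: → [0,12); WM=8
i=2 t=10 v=7: → [0,12); WM=8
i=3 t=12 v=2: → [12,24); WM=12; [0,12) fires=18
i=4 t=32 v=9: → [24,36); WM=12
i=5 t=37 v=9: → [36,48); WM=37; [12,24) fires=2 [24,36) fires=9
i=6 t=34 v=1: DROP (t<37-2); WM=37
i=7 t=40 v=1: → [36,48); WM=40
i=8 t=55 v=9: → [48,60); WM=40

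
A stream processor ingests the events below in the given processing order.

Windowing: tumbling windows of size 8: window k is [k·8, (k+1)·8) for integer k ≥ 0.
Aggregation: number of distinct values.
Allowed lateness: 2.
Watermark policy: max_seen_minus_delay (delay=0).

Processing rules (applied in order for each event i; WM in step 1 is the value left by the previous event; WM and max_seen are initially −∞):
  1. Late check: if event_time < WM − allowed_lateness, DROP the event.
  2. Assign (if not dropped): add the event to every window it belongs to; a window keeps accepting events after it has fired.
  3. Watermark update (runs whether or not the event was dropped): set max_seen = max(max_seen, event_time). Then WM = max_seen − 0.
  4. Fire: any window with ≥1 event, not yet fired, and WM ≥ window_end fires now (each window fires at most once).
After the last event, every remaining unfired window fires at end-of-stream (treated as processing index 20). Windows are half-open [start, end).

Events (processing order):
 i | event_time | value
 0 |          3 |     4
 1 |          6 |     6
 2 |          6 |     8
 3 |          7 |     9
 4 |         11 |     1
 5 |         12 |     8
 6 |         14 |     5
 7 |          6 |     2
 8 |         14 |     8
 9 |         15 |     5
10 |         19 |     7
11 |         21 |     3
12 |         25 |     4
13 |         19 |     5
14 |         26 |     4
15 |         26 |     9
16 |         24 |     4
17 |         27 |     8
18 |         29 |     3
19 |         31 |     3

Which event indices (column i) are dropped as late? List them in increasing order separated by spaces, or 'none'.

7 13

i=0 t=3 v=4: → [0,8); WM=3
i=1 t=6 v=6: → [0,8); WM=6
i=2 t=6 v=8: → [0,8); WM=6
i=3 t=7 v=9: → [0,8); WM=7
i=4 t=11 v=1: → [8,16); WM=11; [0,8) fires=4
i=5 t=12 v=8: → [8,16); WM=12
i=6 t=14 v=5: → [8,16); WM=14
i=7 t=6 v=2: DROP (t<14-2); WM=14
i=8 t=14 v=8: → [8,16); WM=14
i=9 t=15 v=5: → [8,16); WM=15
i=10 t=19 v=7: → [16,24); WM=19; [8,16) fires=3
i=11 t=21 v=3: → [16,24); WM=21
i=12 t=25 v=4: → [24,32); WM=25; [16,24) fires=2
i=13 t=19 v=5: DROP (t<25-2); WM=25
i=14 t=26 v=4: → [24,32); WM=26
i=15 t=26 v=9: → [24,32); WM=26
i=16 t=24 v=4: → [24,32); WM=26
i=17 t=27 v=8: → [24,32); WM=27
i=18 t=29 v=3: → [24,32); WM=29
i=19 t=31 v=3: → [24,32); WM=31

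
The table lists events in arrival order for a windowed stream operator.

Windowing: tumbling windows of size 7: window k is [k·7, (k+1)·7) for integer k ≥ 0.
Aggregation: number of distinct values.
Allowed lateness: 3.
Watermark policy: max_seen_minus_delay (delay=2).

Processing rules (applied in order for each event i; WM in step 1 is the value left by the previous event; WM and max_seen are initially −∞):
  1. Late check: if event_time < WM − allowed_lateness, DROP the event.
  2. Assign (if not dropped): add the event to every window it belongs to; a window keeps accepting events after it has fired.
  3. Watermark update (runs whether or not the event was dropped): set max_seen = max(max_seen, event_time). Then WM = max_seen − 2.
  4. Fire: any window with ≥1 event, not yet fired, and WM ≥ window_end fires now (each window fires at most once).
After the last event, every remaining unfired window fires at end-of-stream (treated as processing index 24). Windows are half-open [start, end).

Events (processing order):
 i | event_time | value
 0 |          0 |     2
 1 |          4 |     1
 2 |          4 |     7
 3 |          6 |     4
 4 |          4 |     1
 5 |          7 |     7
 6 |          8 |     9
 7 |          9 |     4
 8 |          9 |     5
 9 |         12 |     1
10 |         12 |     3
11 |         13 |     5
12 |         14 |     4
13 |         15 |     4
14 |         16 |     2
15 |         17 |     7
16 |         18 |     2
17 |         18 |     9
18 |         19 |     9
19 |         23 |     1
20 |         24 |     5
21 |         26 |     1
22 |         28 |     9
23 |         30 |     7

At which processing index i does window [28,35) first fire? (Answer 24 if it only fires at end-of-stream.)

i=0 t=0 v=2: → [0,7); WM=-2
i=1 t=4 v=1: → [0,7); WM=2
i=2 t=4 v=7: → [0,7); WM=2
i=3 t=6 v=4: → [0,7); WM=4
i=4 t=4 v=1: → [0,7); WM=4
i=5 t=7 v=7: → [7,14); WM=5
i=6 t=8 v=9: → [7,14); WM=6
i=7 t=9 v=4: → [7,14); WM=7; [0,7) fires=4
i=8 t=9 v=5: → [7,14); WM=7
i=9 t=12 v=1: → [7,14); WM=10
i=10 t=12 v=3: → [7,14); WM=10
i=11 t=13 v=5: → [7,14); WM=11
i=12 t=14 v=4: → [14,21); WM=12
i=13 t=15 v=4: → [14,21); WM=13
i=14 t=16 v=2: → [14,21); WM=14; [7,14) fires=6
i=15 t=17 v=7: → [14,21); WM=15
i=16 t=18 v=2: → [14,21); WM=16
i=17 t=18 v=9: → [14,21); WM=16
i=18 t=19 v=9: → [14,21); WM=17
i=19 t=23 v=1: → [21,28); WM=21; [14,21) fires=4
i=20 t=24 v=5: → [21,28); WM=22
i=21 t=26 v=1: → [21,28); WM=24
i=22 t=28 v=9: → [28,35); WM=26
i=23 t=30 v=7: → [28,35); WM=28; [21,28) fires=2

24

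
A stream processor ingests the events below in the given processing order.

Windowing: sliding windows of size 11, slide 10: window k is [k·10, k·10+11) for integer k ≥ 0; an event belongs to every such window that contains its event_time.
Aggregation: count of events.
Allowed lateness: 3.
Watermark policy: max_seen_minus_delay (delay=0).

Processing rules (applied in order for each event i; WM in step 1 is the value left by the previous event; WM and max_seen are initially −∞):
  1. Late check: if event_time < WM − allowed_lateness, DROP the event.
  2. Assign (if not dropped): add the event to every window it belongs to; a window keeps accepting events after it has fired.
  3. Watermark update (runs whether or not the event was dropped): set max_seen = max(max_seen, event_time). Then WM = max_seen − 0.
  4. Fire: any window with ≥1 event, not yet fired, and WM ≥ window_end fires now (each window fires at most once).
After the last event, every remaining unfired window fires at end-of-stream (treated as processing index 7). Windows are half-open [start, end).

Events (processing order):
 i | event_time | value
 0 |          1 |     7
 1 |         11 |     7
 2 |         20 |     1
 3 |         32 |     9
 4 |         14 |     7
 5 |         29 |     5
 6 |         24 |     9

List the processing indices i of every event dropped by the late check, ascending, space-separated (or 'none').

4 6

i=0 t=1 v=7: → [0,11); WM=1
i=1 t=11 v=7: → [10,21); WM=11; [0,11) fires=1
i=2 t=20 v=1: → [20,31),[10,21); WM=20
i=3 t=32 v=9: → [30,41); WM=32; [10,21) fires=2 [20,31) fires=1
i=4 t=14 v=7: DROP (t<32-3); WM=32
i=5 t=29 v=5: → [20,31); WM=32
i=6 t=24 v=9: DROP (t<32-3); WM=32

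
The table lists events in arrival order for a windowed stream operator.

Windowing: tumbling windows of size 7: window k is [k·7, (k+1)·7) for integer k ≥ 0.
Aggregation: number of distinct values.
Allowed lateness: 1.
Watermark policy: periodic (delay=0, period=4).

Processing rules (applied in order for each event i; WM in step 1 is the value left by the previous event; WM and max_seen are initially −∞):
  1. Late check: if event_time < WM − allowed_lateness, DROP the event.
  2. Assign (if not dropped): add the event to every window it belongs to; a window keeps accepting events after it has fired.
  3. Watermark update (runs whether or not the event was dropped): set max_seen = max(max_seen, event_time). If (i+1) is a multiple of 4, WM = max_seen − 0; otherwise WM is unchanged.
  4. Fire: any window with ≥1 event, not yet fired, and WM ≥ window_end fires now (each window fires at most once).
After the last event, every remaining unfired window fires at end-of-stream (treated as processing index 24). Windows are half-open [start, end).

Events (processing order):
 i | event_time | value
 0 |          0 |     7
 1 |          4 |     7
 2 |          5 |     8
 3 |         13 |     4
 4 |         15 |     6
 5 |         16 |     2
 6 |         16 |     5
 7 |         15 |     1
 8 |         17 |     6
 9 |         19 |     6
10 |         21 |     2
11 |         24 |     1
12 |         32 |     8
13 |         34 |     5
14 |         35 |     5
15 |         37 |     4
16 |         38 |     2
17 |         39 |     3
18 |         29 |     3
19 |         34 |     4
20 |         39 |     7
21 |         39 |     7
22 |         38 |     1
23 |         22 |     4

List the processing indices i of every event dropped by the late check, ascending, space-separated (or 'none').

18 19 23

i=0 t=0 v=7: → [0,7); WM=−∞
i=1 t=4 v=7: → [0,7); WM=−∞
i=2 t=5 v=8: → [0,7); WM=−∞
i=3 t=13 v=4: → [7,14); WM=13; [0,7) fires=2
i=4 t=15 v=6: → [14,21); WM=13
i=5 t=16 v=2: → [14,21); WM=13
i=6 t=16 v=5: → [14,21); WM=13
i=7 t=15 v=1: → [14,21); WM=16; [7,14) fires=1
i=8 t=17 v=6: → [14,21); WM=16
i=9 t=19 v=6: → [14,21); WM=16
i=10 t=21 v=2: → [21,28); WM=16
i=11 t=24 v=1: → [21,28); WM=24; [14,21) fires=4
i=12 t=32 v=8: → [28,35); WM=24
i=13 t=34 v=5: → [28,35); WM=24
i=14 t=35 v=5: → [35,42); WM=24
i=15 t=37 v=4: → [35,42); WM=37; [21,28) fires=2 [28,35) fires=2
i=16 t=38 v=2: → [35,42); WM=37
i=17 t=39 v=3: → [35,42); WM=37
i=18 t=29 v=3: DROP (t<37-1); WM=37
i=19 t=34 v=4: DROP (t<37-1); WM=39
i=20 t=39 v=7: → [35,42); WM=39
i=21 t=39 v=7: → [35,42); WM=39
i=22 t=38 v=1: → [35,42); WM=39
i=23 t=22 v=4: DROP (t<39-1); WM=39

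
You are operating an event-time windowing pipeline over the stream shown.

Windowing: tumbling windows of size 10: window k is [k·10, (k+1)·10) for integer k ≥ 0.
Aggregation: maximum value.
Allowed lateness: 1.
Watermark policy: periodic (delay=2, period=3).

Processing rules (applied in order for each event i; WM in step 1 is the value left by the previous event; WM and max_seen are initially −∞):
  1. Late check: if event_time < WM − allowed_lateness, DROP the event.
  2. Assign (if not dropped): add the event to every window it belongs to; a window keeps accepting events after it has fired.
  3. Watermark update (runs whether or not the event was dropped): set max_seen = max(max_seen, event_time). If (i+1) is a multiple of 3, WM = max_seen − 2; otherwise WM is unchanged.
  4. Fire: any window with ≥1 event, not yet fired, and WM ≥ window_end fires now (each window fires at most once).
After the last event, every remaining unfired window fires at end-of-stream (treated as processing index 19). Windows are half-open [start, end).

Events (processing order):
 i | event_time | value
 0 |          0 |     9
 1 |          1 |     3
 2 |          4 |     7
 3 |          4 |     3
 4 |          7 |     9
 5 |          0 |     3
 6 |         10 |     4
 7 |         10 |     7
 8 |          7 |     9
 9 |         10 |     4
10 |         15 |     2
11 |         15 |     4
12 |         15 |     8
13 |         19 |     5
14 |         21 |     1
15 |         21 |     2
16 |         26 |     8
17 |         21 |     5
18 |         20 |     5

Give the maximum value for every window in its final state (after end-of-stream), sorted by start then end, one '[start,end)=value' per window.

i=0 t=0 v=9: → [0,10); WM=−∞
i=1 t=1 v=3: → [0,10); WM=−∞
i=2 t=4 v=7: → [0,10); WM=2
i=3 t=4 v=3: → [0,10); WM=2
i=4 t=7 v=9: → [0,10); WM=2
i=5 t=0 v=3: DROP (t<2-1); WM=5
i=6 t=10 v=4: → [10,20); WM=5
i=7 t=10 v=7: → [10,20); WM=5
i=8 t=7 v=9: → [0,10); WM=8
i=9 t=10 v=4: → [10,20); WM=8
i=10 t=15 v=2: → [10,20); WM=8
i=11 t=15 v=4: → [10,20); WM=13; [0,10) fires=9
i=12 t=15 v=8: → [10,20); WM=13
i=13 t=19 v=5: → [10,20); WM=13
i=14 t=21 v=1: → [20,30); WM=19
i=15 t=21 v=2: → [20,30); WM=19
i=16 t=26 v=8: → [20,30); WM=19
i=17 t=21 v=5: → [20,30); WM=24; [10,20) fires=8
i=18 t=20 v=5: DROP (t<24-1); WM=24

[0,10)=9 [10,20)=8 [20,30)=8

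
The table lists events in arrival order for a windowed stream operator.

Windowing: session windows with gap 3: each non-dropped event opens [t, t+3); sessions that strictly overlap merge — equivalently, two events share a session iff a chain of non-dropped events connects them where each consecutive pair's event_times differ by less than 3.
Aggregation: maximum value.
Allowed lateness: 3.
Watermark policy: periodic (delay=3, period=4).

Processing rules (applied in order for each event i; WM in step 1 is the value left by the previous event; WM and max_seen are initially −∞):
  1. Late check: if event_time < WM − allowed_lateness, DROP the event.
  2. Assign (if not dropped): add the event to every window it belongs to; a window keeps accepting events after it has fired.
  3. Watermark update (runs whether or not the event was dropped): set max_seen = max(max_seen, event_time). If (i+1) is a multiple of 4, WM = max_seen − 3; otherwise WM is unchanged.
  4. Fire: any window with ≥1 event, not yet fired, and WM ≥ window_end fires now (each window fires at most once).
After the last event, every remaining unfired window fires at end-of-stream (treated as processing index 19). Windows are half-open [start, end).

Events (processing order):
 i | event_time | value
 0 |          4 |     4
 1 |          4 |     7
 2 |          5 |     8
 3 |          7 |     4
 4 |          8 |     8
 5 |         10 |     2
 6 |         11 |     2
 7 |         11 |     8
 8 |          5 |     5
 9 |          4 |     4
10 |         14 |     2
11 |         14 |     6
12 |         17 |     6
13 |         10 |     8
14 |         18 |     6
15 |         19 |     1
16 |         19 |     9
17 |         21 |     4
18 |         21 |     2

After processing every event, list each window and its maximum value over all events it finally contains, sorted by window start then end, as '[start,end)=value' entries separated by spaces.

[4,14)=8 [14,17)=6 [17,24)=9

i=0 t=4 v=4: → [4,7); WM=−∞
i=1 t=4 v=7: → [4,7); WM=−∞
i=2 t=5 v=8: → [4,8); WM=−∞
i=3 t=7 v=4: → [4,10); WM=4
i=4 t=8 v=8: → [4,11); WM=4
i=5 t=10 v=2: → [4,13); WM=4
i=6 t=11 v=2: → [4,14); WM=4
i=7 t=11 v=8: → [4,14); WM=8
i=8 t=5 v=5: → [4,14); WM=8
i=9 t=4 v=4: DROP (t<8-3); WM=8
i=10 t=14 v=2: → [14,17); WM=8
i=11 t=14 v=6: → [14,17); WM=11
i=12 t=17 v=6: → [17,20); WM=11
i=13 t=10 v=8: → [4,14); WM=11
i=14 t=18 v=6: → [17,21); WM=11
i=15 t=19 v=1: → [17,22); WM=16
i=16 t=19 v=9: → [17,22); WM=16
i=17 t=21 v=4: → [17,24); WM=16
i=18 t=21 v=2: → [17,24); WM=16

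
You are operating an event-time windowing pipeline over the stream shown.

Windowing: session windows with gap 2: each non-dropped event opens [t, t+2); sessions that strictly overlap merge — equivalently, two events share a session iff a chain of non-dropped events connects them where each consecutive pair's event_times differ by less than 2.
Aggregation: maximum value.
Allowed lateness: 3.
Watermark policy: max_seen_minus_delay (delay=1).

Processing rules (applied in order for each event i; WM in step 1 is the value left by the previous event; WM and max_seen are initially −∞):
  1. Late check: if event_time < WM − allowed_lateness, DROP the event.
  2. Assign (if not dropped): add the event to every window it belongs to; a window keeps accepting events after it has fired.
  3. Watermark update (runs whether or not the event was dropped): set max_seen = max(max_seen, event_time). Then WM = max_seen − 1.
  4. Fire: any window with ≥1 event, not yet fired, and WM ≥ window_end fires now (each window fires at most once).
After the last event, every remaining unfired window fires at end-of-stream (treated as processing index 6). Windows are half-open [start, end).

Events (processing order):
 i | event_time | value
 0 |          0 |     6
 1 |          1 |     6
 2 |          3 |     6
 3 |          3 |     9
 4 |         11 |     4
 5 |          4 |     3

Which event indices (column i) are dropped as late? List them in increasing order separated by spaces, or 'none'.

i=0 t=0 v=6: → [0,2); WM=-1
i=1 t=1 v=6: → [0,3); WM=0
i=2 t=3 v=6: → [3,5); WM=2
i=3 t=3 v=9: → [3,5); WM=2
i=4 t=11 v=4: → [11,13); WM=10
i=5 t=4 v=3: DROP (t<10-3); WM=10

5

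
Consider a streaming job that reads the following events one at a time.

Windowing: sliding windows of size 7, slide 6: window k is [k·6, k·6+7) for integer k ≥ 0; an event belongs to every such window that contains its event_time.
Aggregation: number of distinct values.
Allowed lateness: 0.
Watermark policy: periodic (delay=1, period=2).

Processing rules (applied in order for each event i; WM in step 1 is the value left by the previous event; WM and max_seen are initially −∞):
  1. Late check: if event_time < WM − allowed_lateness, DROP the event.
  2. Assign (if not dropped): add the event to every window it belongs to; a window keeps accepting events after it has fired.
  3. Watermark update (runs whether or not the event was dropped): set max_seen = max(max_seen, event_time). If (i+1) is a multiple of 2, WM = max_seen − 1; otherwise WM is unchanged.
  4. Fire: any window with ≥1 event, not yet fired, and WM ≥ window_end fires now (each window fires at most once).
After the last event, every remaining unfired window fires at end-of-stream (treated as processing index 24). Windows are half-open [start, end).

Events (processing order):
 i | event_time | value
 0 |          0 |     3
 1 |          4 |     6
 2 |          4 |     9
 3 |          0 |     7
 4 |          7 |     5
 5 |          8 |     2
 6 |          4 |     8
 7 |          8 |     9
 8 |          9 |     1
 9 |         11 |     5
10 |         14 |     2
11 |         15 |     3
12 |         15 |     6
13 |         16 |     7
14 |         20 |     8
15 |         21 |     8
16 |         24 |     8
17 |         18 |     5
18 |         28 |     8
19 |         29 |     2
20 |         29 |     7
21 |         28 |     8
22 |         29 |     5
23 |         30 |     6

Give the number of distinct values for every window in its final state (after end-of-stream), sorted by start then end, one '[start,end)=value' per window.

i=0 t=0 v=3: → [0,7); WM=−∞
i=1 t=4 v=6: → [0,7); WM=3
i=2 t=4 v=9: → [0,7); WM=3
i=3 t=0 v=7: DROP (t<3-0); WM=3
i=4 t=7 v=5: → [6,13); WM=3
i=5 t=8 v=2: → [6,13); WM=7; [0,7) fires=3
i=6 t=4 v=8: DROP (t<7-0); WM=7
i=7 t=8 v=9: → [6,13); WM=7
i=8 t=9 v=1: → [6,13); WM=7
i=9 t=11 v=5: → [6,13); WM=10
i=10 t=14 v=2: → [12,19); WM=10
i=11 t=15 v=3: → [12,19); WM=14; [6,13) fires=4
i=12 t=15 v=6: → [12,19); WM=14
i=13 t=16 v=7: → [12,19); WM=15
i=14 t=20 v=8: → [18,25); WM=15
i=15 t=21 v=8: → [18,25); WM=20; [12,19) fires=4
i=16 t=24 v=8: → [24,31),[18,25); WM=20
i=17 t=18 v=5: DROP (t<20-0); WM=23
i=18 t=28 v=8: → [24,31); WM=23
i=19 t=29 v=2: → [24,31); WM=28; [18,25) fires=1
i=20 t=29 v=7: → [24,31); WM=28
i=21 t=28 v=8: → [24,31); WM=28
i=22 t=29 v=5: → [24,31); WM=28
i=23 t=30 v=6: → [30,37),[24,31); WM=29

[0,7)=3 [6,13)=4 [12,19)=4 [18,25)=1 [24,31)=5 [30,37)=1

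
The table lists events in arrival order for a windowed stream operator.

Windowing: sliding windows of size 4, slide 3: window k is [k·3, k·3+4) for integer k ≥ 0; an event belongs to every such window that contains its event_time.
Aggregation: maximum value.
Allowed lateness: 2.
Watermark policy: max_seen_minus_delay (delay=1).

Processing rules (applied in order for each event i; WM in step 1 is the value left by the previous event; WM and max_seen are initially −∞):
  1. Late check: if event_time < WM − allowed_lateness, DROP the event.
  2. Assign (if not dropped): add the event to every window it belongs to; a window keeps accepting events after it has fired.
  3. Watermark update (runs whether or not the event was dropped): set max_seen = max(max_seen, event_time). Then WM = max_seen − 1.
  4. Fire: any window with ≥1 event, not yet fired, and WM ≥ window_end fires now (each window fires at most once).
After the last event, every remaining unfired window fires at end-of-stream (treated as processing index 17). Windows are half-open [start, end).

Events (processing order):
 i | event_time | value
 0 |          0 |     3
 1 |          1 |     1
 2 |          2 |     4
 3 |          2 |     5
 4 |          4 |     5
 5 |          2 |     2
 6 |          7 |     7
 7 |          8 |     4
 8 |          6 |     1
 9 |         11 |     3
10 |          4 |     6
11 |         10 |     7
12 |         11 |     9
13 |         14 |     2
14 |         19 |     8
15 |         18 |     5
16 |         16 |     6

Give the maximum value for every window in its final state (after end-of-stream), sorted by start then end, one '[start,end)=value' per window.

i=0 t=0 v=3: → [0,4); WM=-1
i=1 t=1 v=1: → [0,4); WM=0
i=2 t=2 v=4: → [0,4); WM=1
i=3 t=2 v=5: → [0,4); WM=1
i=4 t=4 v=5: → [3,7); WM=3
i=5 t=2 v=2: → [0,4); WM=3
i=6 t=7 v=7: → [6,10); WM=6; [0,4) fires=5
i=7 t=8 v=4: → [6,10); WM=7; [3,7) fires=5
i=8 t=6 v=1: → [6,10),[3,7); WM=7
i=9 t=11 v=3: → [9,13); WM=10; [6,10) fires=7
i=10 t=4 v=6: DROP (t<10-2); WM=10
i=11 t=10 v=7: → [9,13); WM=10
i=12 t=11 v=9: → [9,13); WM=10
i=13 t=14 v=2: → [12,16); WM=13; [9,13) fires=9
i=14 t=19 v=8: → [18,22); WM=18; [12,16) fires=2
i=15 t=18 v=5: → [18,22),[15,19); WM=18
i=16 t=16 v=6: → [15,19); WM=18

[0,4)=5 [3,7)=5 [6,10)=7 [9,13)=9 [12,16)=2 [15,19)=6 [18,22)=8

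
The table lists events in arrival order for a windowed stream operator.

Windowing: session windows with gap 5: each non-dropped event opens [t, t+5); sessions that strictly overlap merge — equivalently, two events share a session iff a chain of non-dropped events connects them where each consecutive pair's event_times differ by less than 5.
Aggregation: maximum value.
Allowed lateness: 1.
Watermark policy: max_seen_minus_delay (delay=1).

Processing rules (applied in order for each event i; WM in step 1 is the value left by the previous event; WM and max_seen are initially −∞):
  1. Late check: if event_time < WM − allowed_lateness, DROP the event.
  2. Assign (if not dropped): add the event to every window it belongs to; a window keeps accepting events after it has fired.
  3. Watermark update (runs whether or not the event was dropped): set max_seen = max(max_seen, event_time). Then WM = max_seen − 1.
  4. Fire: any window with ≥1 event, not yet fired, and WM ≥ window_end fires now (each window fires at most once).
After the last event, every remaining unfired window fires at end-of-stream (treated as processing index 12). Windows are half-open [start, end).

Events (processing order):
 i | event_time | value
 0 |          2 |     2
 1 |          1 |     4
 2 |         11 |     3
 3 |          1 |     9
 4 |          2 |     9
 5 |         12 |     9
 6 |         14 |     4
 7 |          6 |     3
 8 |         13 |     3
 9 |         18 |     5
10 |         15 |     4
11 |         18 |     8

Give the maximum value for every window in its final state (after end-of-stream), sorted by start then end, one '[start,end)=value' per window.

[1,7)=4 [11,23)=9

i=0 t=2 v=2: → [2,7); WM=1
i=1 t=1 v=4: → [1,7); WM=1
i=2 t=11 v=3: → [11,16); WM=10
i=3 t=1 v=9: DROP (t<10-1); WM=10
i=4 t=2 v=9: DROP (t<10-1); WM=10
i=5 t=12 v=9: → [11,17); WM=11
i=6 t=14 v=4: → [11,19); WM=13
i=7 t=6 v=3: DROP (t<13-1); WM=13
i=8 t=13 v=3: → [11,19); WM=13
i=9 t=18 v=5: → [11,23); WM=17
i=10 t=15 v=4: DROP (t<17-1); WM=17
i=11 t=18 v=8: → [11,23); WM=17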